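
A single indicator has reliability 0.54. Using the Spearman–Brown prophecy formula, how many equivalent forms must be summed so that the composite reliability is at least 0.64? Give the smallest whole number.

2

k ≥ ρ*(1−ρ₁)/(ρ₁(1−ρ*)) = 0.64·0.46 / (0.54·0.36) = 1.514.
Smallest integer k = 2.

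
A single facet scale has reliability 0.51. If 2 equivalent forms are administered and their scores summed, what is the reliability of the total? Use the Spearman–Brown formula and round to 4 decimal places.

ρ_k = kρ / (1 + (k−1)ρ) = 2·0.51 / (1 + 1·0.51) = 1.020 / 1.510 = 0.6755.

0.6755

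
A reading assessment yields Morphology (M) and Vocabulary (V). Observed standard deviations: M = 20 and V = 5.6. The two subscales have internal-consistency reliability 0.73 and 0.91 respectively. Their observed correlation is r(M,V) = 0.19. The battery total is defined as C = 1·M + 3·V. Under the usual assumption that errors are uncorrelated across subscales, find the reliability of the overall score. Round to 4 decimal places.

Var(C) = 20² + 3²·5.6² + 2·[3·20·5.6·0.19] = 682.24 + 127.68 = 809.92.
Under uncorrelated errors the observed covariances equal the true-score covariances, so only the own-variance terms attenuate.
True-score variance = [20²·0.73 + 3²·5.6²·0.91] + 127.68 = 548.838 + 127.68 = 676.518.
Reliability = 676.518 / 809.92 = 0.8353.

0.8353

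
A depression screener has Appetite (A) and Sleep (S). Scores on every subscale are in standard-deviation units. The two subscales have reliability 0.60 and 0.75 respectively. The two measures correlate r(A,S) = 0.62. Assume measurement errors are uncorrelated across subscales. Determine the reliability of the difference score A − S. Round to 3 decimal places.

Var(A−S) = 1 + 1 − 2·0.62 = 2 − 1.24 = 0.76.
Under uncorrelated errors the observed covariances equal the true-score covariances, so only the own-variance terms attenuate.
True-score variance = [0.60 + 0.75] − 1.24 = 1.35 − 1.24 = 0.11.
Reliability = 0.11 / 0.76 = 0.145.

0.145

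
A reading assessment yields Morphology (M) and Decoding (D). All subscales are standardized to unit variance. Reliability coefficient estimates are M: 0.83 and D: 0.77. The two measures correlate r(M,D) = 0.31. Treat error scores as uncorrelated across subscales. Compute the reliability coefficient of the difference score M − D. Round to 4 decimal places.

0.7101

Var(M−D) = 1 + 1 − 2·0.31 = 2 − 0.62 = 1.38.
With uncorrelated errors the cross-covariances are all true-score covariance, so they carry over unchanged; only the diagonal terms shrink to ρᵢσᵢ².
True-score variance = [0.83 + 0.77] − 0.62 = 1.6 − 0.62 = 0.98.
Reliability = 0.98 / 1.38 = 0.7101.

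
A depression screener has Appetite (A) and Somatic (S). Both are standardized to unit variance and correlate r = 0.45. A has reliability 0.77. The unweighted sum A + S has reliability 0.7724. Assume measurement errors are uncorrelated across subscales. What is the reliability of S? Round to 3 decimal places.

Var(A+S) = 2 + 2·0.45 = 2.900.
True-score variance = ρ_A + ρ_S + 2·0.45, so 0.7724 = (0.77 + ρ_S + 0.90) / 2.900.
ρ_S = 0.7724·2.900 − 0.77 − 0.90 = 0.570.

0.570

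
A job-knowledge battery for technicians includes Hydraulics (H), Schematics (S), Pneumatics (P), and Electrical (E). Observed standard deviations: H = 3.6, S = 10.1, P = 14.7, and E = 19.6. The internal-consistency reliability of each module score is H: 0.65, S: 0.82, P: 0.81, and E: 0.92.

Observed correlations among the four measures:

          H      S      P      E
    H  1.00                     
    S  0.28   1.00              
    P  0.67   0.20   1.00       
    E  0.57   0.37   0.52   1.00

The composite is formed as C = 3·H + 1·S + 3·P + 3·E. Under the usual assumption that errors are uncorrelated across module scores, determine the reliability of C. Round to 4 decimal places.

0.9319

Var(C) = 3²·3.6² + 10.1² + 3²·14.7² + 3²·19.6² + 2·[3·3.6·10.1·0.28 + 9·3.6·14.7·0.67 + 9·3.6·19.6·0.57 + 3·10.1·14.7·0.20 + 3·10.1·19.6·0.37 + 9·14.7·19.6·0.52] = 5620.9 + 4737.68 = 10358.6.
Under uncorrelated errors the observed covariances equal the true-score covariances, so only the own-variance terms attenuate.
True-score variance = [3²·3.6²·0.65 + 10.1²·0.82 + 3²·14.7²·0.81 + 3²·19.6²·0.92] + 4737.68 = 4915.61 + 4737.68 = 9653.29.
Reliability = 9653.29 / 10358.6 = 0.9319.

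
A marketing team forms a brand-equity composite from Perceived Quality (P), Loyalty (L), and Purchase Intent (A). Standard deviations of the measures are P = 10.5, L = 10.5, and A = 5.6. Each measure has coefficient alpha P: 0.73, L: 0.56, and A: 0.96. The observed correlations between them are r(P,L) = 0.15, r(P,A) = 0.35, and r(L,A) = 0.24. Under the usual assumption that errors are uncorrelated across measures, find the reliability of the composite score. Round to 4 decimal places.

Var(P+L+A) = 10.5² + 10.5² + 5.6² + 2·[10.5·10.5·0.15 + 10.5·5.6·0.35 + 10.5·5.6·0.24] = 251.86 + 102.459 = 354.319.
Because errors are independent across components, Cov(Tᵢ,Tⱼ) = Cov(Xᵢ,Xⱼ); the off-diagonal part of the true-score variance is the same as above.
True-score variance = [10.5²·0.73 + 10.5²·0.56 + 5.6²·0.96] + 102.459 = 172.328 + 102.459 = 274.787.
Reliability = 274.787 / 354.319 = 0.7755.

0.7755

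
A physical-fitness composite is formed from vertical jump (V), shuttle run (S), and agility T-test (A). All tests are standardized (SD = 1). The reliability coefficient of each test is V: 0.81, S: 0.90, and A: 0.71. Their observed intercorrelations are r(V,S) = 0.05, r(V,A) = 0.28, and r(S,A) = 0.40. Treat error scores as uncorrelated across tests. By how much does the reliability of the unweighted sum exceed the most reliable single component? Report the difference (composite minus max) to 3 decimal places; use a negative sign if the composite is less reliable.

Var(sum) = 3 + 1.46 = 4.46; true-score variance = 2.42 + 1.46 = 3.88; composite reliability = 0.8700.
Max component reliability = 0.9000.
Difference = 0.8700 − 0.9000 = -0.030.

-0.030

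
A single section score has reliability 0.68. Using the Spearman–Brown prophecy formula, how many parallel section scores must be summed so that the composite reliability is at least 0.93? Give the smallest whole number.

7

k ≥ ρ*(1−ρ₁)/(ρ₁(1−ρ*)) = 0.93·0.32 / (0.68·0.07) = 6.252.
Smallest integer k = 7.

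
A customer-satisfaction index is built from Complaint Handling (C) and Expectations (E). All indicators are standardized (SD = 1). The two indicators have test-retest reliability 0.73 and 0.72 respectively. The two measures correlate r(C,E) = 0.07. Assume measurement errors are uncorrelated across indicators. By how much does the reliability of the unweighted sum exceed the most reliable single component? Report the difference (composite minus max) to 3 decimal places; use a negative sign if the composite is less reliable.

Var(sum) = 2 + 0.14 = 2.14; true-score variance = 1.45 + 0.14 = 1.59; composite reliability = 0.7430.
Max component reliability = 0.7300.
Difference = 0.7430 − 0.7300 = 0.013.

0.013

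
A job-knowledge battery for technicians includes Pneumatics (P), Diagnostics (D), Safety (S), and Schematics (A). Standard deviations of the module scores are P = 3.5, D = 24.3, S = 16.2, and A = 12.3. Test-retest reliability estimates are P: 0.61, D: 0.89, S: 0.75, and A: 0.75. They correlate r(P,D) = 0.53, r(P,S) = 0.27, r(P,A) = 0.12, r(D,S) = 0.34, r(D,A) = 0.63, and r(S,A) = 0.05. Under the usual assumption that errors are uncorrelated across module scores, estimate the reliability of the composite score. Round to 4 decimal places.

Var(P+D+S+A) = 3.5² + 24.3² + 16.2² + 12.3² + 2·[3.5·24.3·0.53 + 3.5·16.2·0.27 + 3.5·12.3·0.12 + 24.3·16.2·0.34 + 24.3·12.3·0.63 + 16.2·12.3·0.05] = 1016.47 + 795.319 = 1811.79.
Because errors are independent across components, Cov(Tᵢ,Tⱼ) = Cov(Xᵢ,Xⱼ); the off-diagonal part of the true-score variance is the same as above.
True-score variance = [3.5²·0.61 + 24.3²·0.89 + 16.2²·0.75 + 12.3²·0.75] + 795.319 = 843.306 + 795.319 = 1638.63.
Reliability = 1638.63 / 1811.79 = 0.9044.

0.9044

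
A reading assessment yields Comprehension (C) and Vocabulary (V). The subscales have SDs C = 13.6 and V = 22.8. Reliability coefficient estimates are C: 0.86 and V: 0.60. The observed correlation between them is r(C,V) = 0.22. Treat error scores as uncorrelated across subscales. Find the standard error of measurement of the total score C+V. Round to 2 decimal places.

15.29

Var(total) = 704.8 + 136.435 = 841.235.
True-score variance = 470.97 + 136.435 = 607.405, so reliability = 0.7220.
Error variance = 841.235 − 607.405 = 233.83; SEM = √233.83 = 15.29.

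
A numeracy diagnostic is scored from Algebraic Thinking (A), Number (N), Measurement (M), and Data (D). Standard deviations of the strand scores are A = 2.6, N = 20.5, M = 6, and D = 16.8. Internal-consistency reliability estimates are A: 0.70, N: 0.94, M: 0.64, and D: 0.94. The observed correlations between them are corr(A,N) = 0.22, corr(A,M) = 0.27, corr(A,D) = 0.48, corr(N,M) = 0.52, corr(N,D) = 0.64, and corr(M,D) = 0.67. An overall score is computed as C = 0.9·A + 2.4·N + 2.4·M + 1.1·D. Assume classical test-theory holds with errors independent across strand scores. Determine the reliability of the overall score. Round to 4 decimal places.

Var(C) = 0.9²·2.6² + 2.4²·20.5² + 2.4²·6² + 1.1²·16.8² + 2·[2.16·2.6·20.5·0.22 + 2.16·2.6·6·0.27 + 0.99·2.6·16.8·0.48 + 5.76·20.5·6·0.52 + 2.64·20.5·16.8·0.64 + 2.64·6·16.8·0.67] = 2974.99 + 2367.57 = 5342.56.
Under uncorrelated errors the observed covariances equal the true-score covariances, so only the own-variance terms attenuate.
True-score variance = [0.9²·2.6²·0.70 + 2.4²·20.5²·0.94 + 2.4²·6²·0.64 + 1.1²·16.8²·0.94] + 2367.57 = 2732.96 + 2367.57 = 5100.54.
Reliability = 5100.54 / 5342.56 = 0.9547.

0.9547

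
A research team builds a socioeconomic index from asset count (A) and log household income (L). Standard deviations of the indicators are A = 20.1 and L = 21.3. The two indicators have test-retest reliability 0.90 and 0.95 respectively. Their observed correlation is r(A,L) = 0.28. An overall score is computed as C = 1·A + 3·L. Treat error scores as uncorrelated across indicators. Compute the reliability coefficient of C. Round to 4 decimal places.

Var(C) = 20.1² + 3²·21.3² + 2·[3·20.1·21.3·0.28] = 4487.22 + 719.258 = 5206.48.
With uncorrelated errors the cross-covariances are all true-score covariance, so they carry over unchanged; only the diagonal terms shrink to ρᵢσᵢ².
True-score variance = [20.1²·0.90 + 3²·21.3²·0.95] + 719.258 = 4242.66 + 719.258 = 4961.92.
Reliability = 4961.92 / 5206.48 = 0.9530.

0.9530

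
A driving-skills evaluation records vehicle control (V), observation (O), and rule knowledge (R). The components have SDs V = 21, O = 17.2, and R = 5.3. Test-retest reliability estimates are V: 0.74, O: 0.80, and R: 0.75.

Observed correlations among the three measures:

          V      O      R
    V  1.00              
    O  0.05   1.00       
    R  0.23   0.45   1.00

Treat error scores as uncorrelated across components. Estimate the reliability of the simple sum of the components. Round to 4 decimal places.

Var(V+O+R) = 21² + 17.2² + 5.3² + 2·[21·17.2·0.05 + 21·5.3·0.23 + 17.2·5.3·0.45] = 764.93 + 169.362 = 934.292.
Under uncorrelated errors the observed covariances equal the true-score covariances, so only the own-variance terms attenuate.
True-score variance = [21²·0.74 + 17.2²·0.80 + 5.3²·0.75] + 169.362 = 584.079 + 169.362 = 753.441.
Reliability = 753.441 / 934.292 = 0.8064.

0.8064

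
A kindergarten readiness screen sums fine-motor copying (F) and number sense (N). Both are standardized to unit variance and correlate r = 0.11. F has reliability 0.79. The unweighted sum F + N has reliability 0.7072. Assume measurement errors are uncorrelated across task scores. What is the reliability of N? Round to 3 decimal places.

Var(F+N) = 2 + 2·0.11 = 2.220.
True-score variance = ρ_F + ρ_N + 2·0.11, so 0.7072 = (0.79 + ρ_N + 0.22) / 2.220.
ρ_N = 0.7072·2.220 − 0.79 − 0.22 = 0.560.

0.560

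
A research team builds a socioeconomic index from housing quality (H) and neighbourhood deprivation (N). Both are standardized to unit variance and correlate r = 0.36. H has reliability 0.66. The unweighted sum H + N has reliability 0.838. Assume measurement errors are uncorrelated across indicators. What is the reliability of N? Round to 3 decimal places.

Var(H+N) = 2 + 2·0.36 = 2.720.
True-score variance = ρ_H + ρ_N + 2·0.36, so 0.838 = (0.66 + ρ_N + 0.72) / 2.720.
ρ_N = 0.838·2.720 − 0.66 − 0.72 = 0.899.

0.899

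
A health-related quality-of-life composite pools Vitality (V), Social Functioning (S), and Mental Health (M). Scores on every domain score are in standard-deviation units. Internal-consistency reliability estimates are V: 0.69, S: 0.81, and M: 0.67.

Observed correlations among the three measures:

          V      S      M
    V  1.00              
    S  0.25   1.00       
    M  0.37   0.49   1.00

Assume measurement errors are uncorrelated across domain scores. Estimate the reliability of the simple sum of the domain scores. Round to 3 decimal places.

Var(V+S+M) = 3 + 2·[0.25 + 0.37 + 0.49] = 3 + 2.22 = 5.22.
Under uncorrelated errors the observed covariances equal the true-score covariances, so only the own-variance terms attenuate.
True-score variance = [0.69 + 0.81 + 0.67] + 2.22 = 2.17 + 2.22 = 4.39.
Reliability = 4.39 / 5.22 = 0.841.

0.841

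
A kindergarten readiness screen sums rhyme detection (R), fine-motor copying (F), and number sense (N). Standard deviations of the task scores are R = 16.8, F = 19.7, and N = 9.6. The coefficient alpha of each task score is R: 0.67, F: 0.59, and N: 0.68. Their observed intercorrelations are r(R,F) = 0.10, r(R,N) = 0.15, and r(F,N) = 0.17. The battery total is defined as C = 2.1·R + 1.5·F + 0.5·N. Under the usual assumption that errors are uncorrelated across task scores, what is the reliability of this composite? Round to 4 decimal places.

Var(C) = 2.1²·16.8² + 1.5²·19.7² + 0.5²·9.6² + 2·[3.15·16.8·19.7·0.10 + 1.05·16.8·9.6·0.15 + 0.75·19.7·9.6·0.17] = 2140.92 + 307.534 = 2448.45.
With uncorrelated errors the cross-covariances are all true-score covariance, so they carry over unchanged; only the diagonal terms shrink to ρᵢσᵢ².
True-score variance = [2.1²·16.8²·0.67 + 1.5²·19.7²·0.59 + 0.5²·9.6²·0.68] + 307.534 = 1364.79 + 307.534 = 1672.32.
Reliability = 1672.32 / 2448.45 = 0.6830.

0.6830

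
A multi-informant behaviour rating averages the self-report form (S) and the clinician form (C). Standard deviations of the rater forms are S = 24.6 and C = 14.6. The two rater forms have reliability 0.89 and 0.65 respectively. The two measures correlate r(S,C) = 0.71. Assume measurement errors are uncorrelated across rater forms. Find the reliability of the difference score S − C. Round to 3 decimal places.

Var(S−C) = 24.6² + 14.6² − 2·24.6·14.6·0.71 = 818.32 − 510.007 = 308.313.
With uncorrelated errors the cross-covariances are all true-score covariance, so they carry over unchanged; only the diagonal terms shrink to ρᵢσᵢ².
True-score variance = [24.6²·0.89 + 14.6²·0.65] − 510.007 = 677.146 − 510.007 = 167.139.
Reliability = 167.139 / 308.313 = 0.542.

0.542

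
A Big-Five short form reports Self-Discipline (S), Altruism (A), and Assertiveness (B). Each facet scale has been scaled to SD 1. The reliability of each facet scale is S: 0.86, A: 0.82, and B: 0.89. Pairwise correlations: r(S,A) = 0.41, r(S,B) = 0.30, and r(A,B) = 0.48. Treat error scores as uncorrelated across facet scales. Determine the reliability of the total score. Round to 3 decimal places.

0.920

Var(S+A+B) = 3 + 2·[0.41 + 0.30 + 0.48] = 3 + 2.38 = 5.38.
With uncorrelated errors the cross-covariances are all true-score covariance, so they carry over unchanged; only the diagonal terms shrink to ρᵢσᵢ².
True-score variance = [0.86 + 0.82 + 0.89] + 2.38 = 2.57 + 2.38 = 4.95.
Reliability = 4.95 / 5.38 = 0.920.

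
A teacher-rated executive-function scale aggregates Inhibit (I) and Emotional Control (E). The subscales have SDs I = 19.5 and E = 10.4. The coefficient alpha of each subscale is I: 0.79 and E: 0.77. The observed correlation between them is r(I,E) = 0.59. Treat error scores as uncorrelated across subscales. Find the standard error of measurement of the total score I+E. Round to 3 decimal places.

Var(total) = 488.41 + 239.304 = 727.714.
True-score variance = 383.681 + 239.304 = 622.985, so reliability = 0.8561.
Error variance = 727.714 − 622.985 = 104.729; SEM = √104.729 = 10.234.

10.234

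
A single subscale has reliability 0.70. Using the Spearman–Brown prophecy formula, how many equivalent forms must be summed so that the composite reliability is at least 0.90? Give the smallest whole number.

4

k ≥ ρ*(1−ρ₁)/(ρ₁(1−ρ*)) = 0.90·0.30 / (0.70·0.10) = 3.857.
Smallest integer k = 4.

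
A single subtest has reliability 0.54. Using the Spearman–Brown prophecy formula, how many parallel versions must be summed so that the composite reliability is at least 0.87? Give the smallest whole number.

6

k ≥ ρ*(1−ρ₁)/(ρ₁(1−ρ*)) = 0.87·0.46 / (0.54·0.13) = 5.701.
Smallest integer k = 6.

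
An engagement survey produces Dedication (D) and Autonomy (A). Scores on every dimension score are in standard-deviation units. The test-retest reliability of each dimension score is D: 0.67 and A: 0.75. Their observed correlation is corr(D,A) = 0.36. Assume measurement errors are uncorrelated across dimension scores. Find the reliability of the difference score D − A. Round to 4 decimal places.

Var(D−A) = 1 + 1 − 2·0.36 = 2 − 0.72 = 1.28.
Because errors are independent across components, Cov(Tᵢ,Tⱼ) = Cov(Xᵢ,Xⱼ); the off-diagonal part of the true-score variance is the same as above.
True-score variance = [0.67 + 0.75] − 0.72 = 1.42 − 0.72 = 0.7.
Reliability = 0.7 / 1.28 = 0.5469.

0.5469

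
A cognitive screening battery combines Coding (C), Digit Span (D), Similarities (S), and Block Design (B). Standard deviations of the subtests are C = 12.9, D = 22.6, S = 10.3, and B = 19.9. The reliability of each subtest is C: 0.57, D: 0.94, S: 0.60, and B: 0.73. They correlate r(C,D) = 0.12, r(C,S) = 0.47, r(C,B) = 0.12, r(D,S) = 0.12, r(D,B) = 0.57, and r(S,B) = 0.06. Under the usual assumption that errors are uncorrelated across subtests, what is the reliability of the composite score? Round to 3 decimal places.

0.876

Var(C+D+S+B) = 12.9² + 22.6² + 10.3² + 19.9² + 2·[12.9·22.6·0.12 + 12.9·10.3·0.47 + 12.9·19.9·0.12 + 22.6·10.3·0.12 + 22.6·19.9·0.57 + 10.3·19.9·0.06] = 1179.27 + 849.645 = 2028.91.
Because errors are independent across components, Cov(Tᵢ,Tⱼ) = Cov(Xᵢ,Xⱼ); the off-diagonal part of the true-score variance is the same as above.
True-score variance = [12.9²·0.57 + 22.6²·0.94 + 10.3²·0.60 + 19.9²·0.73] + 849.645 = 927.709 + 849.645 = 1777.35.
Reliability = 1777.35 / 2028.91 = 0.876.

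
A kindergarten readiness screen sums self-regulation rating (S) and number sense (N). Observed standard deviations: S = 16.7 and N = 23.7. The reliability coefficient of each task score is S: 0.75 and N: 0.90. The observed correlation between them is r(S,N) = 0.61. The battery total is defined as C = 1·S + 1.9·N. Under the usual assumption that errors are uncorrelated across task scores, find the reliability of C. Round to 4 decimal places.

Var(C) = 16.7² + 1.9²·23.7² + 2·[1.9·16.7·23.7·0.61] = 2306.59 + 917.441 = 3224.03.
Under uncorrelated errors the observed covariances equal the true-score covariances, so only the own-variance terms attenuate.
True-score variance = [16.7²·0.75 + 1.9²·23.7²·0.90] + 917.441 = 2034.1 + 917.441 = 2951.54.
Reliability = 2951.54 / 3224.03 = 0.9155.

0.9155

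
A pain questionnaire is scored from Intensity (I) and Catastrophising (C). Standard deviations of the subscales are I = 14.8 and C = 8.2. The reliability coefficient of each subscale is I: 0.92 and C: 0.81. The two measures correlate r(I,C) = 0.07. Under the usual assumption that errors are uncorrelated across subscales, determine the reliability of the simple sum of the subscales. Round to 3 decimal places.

0.900

Var(I+C) = 14.8² + 8.2² + 2·[14.8·8.2·0.07] = 286.28 + 16.9904 = 303.27.
With uncorrelated errors the cross-covariances are all true-score covariance, so they carry over unchanged; only the diagonal terms shrink to ρᵢσᵢ².
True-score variance = [14.8²·0.92 + 8.2²·0.81] + 16.9904 = 255.981 + 16.9904 = 272.972.
Reliability = 272.972 / 303.27 = 0.900.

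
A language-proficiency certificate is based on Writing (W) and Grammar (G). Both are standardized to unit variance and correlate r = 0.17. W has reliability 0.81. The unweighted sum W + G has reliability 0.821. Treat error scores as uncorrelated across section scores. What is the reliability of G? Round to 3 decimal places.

Var(W+G) = 2 + 2·0.17 = 2.340.
True-score variance = ρ_W + ρ_G + 2·0.17, so 0.821 = (0.81 + ρ_G + 0.34) / 2.340.
ρ_G = 0.821·2.340 − 0.81 − 0.34 = 0.771.

0.771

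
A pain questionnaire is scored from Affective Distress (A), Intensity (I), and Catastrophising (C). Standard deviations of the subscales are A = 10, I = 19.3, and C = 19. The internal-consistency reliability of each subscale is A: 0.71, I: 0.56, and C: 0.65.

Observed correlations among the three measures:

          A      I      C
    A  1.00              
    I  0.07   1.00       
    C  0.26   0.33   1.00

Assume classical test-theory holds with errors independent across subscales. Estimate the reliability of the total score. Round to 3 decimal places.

Var(A+I+C) = 10² + 19.3² + 19² + 2·[10·19.3·0.07 + 10·19·0.26 + 19.3·19·0.33] = 833.49 + 367.842 = 1201.33.
Under uncorrelated errors the observed covariances equal the true-score covariances, so only the own-variance terms attenuate.
True-score variance = [10²·0.71 + 19.3²·0.56 + 19²·0.65] + 367.842 = 514.244 + 367.842 = 882.086.
Reliability = 882.086 / 1201.33 = 0.734.

0.734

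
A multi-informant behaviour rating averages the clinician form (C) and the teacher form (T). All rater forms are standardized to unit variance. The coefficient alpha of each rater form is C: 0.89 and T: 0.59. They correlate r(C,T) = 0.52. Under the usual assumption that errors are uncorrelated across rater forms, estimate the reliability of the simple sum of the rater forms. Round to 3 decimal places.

0.829

Var(C+T) = 2 + 2·[0.52] = 2 + 1.04 = 3.04.
With uncorrelated errors the cross-covariances are all true-score covariance, so they carry over unchanged; only the diagonal terms shrink to ρᵢσᵢ².
True-score variance = [0.89 + 0.59] + 1.04 = 1.48 + 1.04 = 2.52.
Reliability = 2.52 / 3.04 = 0.829.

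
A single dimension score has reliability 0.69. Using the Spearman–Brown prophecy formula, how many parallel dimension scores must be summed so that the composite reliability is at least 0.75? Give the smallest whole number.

2

k ≥ ρ*(1−ρ₁)/(ρ₁(1−ρ*)) = 0.75·0.31 / (0.69·0.25) = 1.348.
Smallest integer k = 2.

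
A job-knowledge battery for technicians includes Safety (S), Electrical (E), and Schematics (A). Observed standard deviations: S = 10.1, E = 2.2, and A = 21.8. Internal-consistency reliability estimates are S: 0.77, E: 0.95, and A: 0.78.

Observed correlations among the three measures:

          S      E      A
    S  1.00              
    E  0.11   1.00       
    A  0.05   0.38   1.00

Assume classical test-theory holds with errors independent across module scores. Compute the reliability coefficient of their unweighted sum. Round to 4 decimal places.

Var(S+E+A) = 10.1² + 2.2² + 21.8² + 2·[10.1·2.2·0.11 + 10.1·21.8·0.05 + 2.2·21.8·0.38] = 582.09 + 63.356 = 645.446.
Because errors are independent across components, Cov(Tᵢ,Tⱼ) = Cov(Xᵢ,Xⱼ); the off-diagonal part of the true-score variance is the same as above.
True-score variance = [10.1²·0.77 + 2.2²·0.95 + 21.8²·0.78] + 63.356 = 453.833 + 63.356 = 517.189.
Reliability = 517.189 / 645.446 = 0.8013.

0.8013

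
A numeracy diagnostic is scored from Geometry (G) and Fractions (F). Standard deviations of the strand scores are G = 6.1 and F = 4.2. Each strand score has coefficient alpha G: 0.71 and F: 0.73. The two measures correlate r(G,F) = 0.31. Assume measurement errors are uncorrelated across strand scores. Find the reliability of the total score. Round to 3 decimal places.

0.780

Var(G+F) = 6.1² + 4.2² + 2·[6.1·4.2·0.31] = 54.85 + 15.8844 = 70.7344.
Under uncorrelated errors the observed covariances equal the true-score covariances, so only the own-variance terms attenuate.
True-score variance = [6.1²·0.71 + 4.2²·0.73] + 15.8844 = 39.2963 + 15.8844 = 55.1807.
Reliability = 55.1807 / 70.7344 = 0.780.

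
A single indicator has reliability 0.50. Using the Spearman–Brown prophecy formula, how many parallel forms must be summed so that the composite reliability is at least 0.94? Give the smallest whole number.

k ≥ ρ*(1−ρ₁)/(ρ₁(1−ρ*)) = 0.94·0.50 / (0.50·0.06) = 15.667.
Smallest integer k = 16.

16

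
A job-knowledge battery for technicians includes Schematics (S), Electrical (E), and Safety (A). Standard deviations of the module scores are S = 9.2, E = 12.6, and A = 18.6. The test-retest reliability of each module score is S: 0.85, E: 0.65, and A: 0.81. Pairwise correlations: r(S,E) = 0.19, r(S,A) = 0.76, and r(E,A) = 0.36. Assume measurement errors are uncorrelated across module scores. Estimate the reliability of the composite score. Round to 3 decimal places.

Var(S+E+A) = 9.2² + 12.6² + 18.6² + 2·[9.2·12.6·0.19 + 9.2·18.6·0.76 + 12.6·18.6·0.36] = 589.36 + 472.891 = 1062.25.
Because errors are independent across components, Cov(Tᵢ,Tⱼ) = Cov(Xᵢ,Xⱼ); the off-diagonal part of the true-score variance is the same as above.
True-score variance = [9.2²·0.85 + 12.6²·0.65 + 18.6²·0.81] + 472.891 = 455.366 + 472.891 = 928.257.
Reliability = 928.257 / 1062.25 = 0.874.

0.874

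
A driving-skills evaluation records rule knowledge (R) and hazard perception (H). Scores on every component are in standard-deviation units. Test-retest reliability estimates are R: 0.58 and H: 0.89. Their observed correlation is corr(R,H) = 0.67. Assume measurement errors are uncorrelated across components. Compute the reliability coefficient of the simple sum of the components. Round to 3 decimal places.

0.841

Var(R+H) = 2 + 2·[0.67] = 2 + 1.34 = 3.34.
Under uncorrelated errors the observed covariances equal the true-score covariances, so only the own-variance terms attenuate.
True-score variance = [0.58 + 0.89] + 1.34 = 1.47 + 1.34 = 2.81.
Reliability = 2.81 / 3.34 = 0.841.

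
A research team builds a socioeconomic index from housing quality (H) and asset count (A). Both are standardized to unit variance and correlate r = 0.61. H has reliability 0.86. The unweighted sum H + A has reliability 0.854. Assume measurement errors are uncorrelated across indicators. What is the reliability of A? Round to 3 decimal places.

0.670

Var(H+A) = 2 + 2·0.61 = 3.220.
True-score variance = ρ_H + ρ_A + 2·0.61, so 0.854 = (0.86 + ρ_A + 1.22) / 3.220.
ρ_A = 0.854·3.220 − 0.86 − 1.22 = 0.670.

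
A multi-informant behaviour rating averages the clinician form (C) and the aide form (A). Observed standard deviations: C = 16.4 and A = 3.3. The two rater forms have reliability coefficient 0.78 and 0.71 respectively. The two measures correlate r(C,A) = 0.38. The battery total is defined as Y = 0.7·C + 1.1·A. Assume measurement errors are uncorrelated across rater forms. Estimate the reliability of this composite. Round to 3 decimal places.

Var(Y) = 0.7²·16.4² + 1.1²·3.3² + 2·[0.77·16.4·3.3·0.38] = 144.967 + 31.671 = 176.638.
With uncorrelated errors the cross-covariances are all true-score covariance, so they carry over unchanged; only the diagonal terms shrink to ρᵢσᵢ².
True-score variance = [0.7²·16.4²·0.78 + 1.1²·3.3²·0.71] + 31.671 = 112.152 + 31.671 = 143.823.
Reliability = 143.823 / 176.638 = 0.814.

0.814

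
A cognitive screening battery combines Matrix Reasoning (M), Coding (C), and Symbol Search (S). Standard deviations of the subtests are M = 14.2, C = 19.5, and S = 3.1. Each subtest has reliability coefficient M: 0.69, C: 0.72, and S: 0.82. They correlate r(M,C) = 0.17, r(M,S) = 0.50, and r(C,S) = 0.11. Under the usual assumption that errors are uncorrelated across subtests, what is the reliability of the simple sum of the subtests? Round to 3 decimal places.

0.770

Var(M+C+S) = 14.2² + 19.5² + 3.1² + 2·[14.2·19.5·0.17 + 14.2·3.1·0.50 + 19.5·3.1·0.11] = 591.5 + 151.465 = 742.965.
Under uncorrelated errors the observed covariances equal the true-score covariances, so only the own-variance terms attenuate.
True-score variance = [14.2²·0.69 + 19.5²·0.72 + 3.1²·0.82] + 151.465 = 420.792 + 151.465 = 572.257.
Reliability = 572.257 / 742.965 = 0.770.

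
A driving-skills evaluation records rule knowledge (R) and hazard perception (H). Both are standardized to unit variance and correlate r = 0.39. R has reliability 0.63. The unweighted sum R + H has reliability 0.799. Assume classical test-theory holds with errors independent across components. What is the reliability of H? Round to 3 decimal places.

0.811

Var(R+H) = 2 + 2·0.39 = 2.780.
True-score variance = ρ_R + ρ_H + 2·0.39, so 0.799 = (0.63 + ρ_H + 0.78) / 2.780.
ρ_H = 0.799·2.780 − 0.63 − 0.78 = 0.811.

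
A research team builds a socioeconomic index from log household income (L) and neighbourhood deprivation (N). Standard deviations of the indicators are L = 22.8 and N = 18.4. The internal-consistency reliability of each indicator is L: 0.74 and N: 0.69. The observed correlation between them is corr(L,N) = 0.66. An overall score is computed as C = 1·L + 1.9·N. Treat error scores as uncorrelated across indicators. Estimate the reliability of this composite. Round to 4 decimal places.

Var(C) = 22.8² + 1.9²·18.4² + 2·[1.9·22.8·18.4·0.66] = 1742.04 + 1052.16 = 2794.2.
Because errors are independent across components, Cov(Tᵢ,Tⱼ) = Cov(Xᵢ,Xⱼ); the off-diagonal part of the true-score variance is the same as above.
True-score variance = [22.8²·0.74 + 1.9²·18.4²·0.69] + 1052.16 = 1228 + 1052.16 = 2280.16.
Reliability = 2280.16 / 2794.2 = 0.8160.

0.8160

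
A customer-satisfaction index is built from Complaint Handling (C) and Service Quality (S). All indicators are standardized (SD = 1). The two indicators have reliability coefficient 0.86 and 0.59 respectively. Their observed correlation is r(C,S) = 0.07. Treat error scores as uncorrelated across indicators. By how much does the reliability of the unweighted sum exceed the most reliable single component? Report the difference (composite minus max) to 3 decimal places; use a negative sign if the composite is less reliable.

-0.117

Var(sum) = 2 + 0.14 = 2.14; true-score variance = 1.45 + 0.14 = 1.59; composite reliability = 0.7430.
Max component reliability = 0.8600.
Difference = 0.7430 − 0.8600 = -0.117.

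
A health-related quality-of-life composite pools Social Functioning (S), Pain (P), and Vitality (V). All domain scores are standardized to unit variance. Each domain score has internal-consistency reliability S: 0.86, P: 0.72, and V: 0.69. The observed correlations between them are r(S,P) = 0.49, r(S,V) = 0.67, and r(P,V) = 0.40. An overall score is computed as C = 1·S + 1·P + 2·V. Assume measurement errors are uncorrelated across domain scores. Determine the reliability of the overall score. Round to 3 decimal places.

0.853

Var(C) = 1 + 1 + 2² + 2·[0.49 + 2·0.67 + 2·0.40] = 6 + 5.26 = 11.26.
With uncorrelated errors the cross-covariances are all true-score covariance, so they carry over unchanged; only the diagonal terms shrink to ρᵢσᵢ².
True-score variance = [0.86 + 0.72 + 2²·0.69] + 5.26 = 4.34 + 5.26 = 9.6.
Reliability = 9.6 / 11.26 = 0.853.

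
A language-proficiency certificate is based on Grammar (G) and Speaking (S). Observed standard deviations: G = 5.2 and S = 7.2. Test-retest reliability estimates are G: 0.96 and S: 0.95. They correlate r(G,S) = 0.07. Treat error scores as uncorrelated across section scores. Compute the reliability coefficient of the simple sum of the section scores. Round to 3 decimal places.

0.956

Var(G+S) = 5.2² + 7.2² + 2·[5.2·7.2·0.07] = 78.88 + 5.2416 = 84.1216.
Under uncorrelated errors the observed covariances equal the true-score covariances, so only the own-variance terms attenuate.
True-score variance = [5.2²·0.96 + 7.2²·0.95] + 5.2416 = 75.2064 + 5.2416 = 80.448.
Reliability = 80.448 / 84.1216 = 0.956.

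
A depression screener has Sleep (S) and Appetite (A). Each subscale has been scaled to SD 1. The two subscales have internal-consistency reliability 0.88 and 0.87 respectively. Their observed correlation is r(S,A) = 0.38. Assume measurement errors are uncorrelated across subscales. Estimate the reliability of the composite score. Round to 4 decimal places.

Var(S+A) = 2 + 2·[0.38] = 2 + 0.76 = 2.76.
With uncorrelated errors the cross-covariances are all true-score covariance, so they carry over unchanged; only the diagonal terms shrink to ρᵢσᵢ².
True-score variance = [0.88 + 0.87] + 0.76 = 1.75 + 0.76 = 2.51.
Reliability = 2.51 / 2.76 = 0.9094.

0.9094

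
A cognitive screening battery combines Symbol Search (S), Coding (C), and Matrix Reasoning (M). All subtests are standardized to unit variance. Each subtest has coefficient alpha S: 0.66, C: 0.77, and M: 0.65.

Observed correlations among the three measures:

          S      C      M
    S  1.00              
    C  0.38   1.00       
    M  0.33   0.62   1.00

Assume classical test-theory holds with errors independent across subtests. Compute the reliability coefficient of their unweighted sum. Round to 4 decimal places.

0.8375

Var(S+C+M) = 3 + 2·[0.38 + 0.33 + 0.62] = 3 + 2.66 = 5.66.
With uncorrelated errors the cross-covariances are all true-score covariance, so they carry over unchanged; only the diagonal terms shrink to ρᵢσᵢ².
True-score variance = [0.66 + 0.77 + 0.65] + 2.66 = 2.08 + 2.66 = 4.74.
Reliability = 4.74 / 5.66 = 0.8375.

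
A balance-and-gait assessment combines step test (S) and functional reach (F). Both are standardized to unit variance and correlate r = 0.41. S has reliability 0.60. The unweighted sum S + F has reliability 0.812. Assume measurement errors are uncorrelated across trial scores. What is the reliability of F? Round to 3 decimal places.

Var(S+F) = 2 + 2·0.41 = 2.820.
True-score variance = ρ_S + ρ_F + 2·0.41, so 0.812 = (0.60 + ρ_F + 0.82) / 2.820.
ρ_F = 0.812·2.820 − 0.60 − 0.82 = 0.870.

0.870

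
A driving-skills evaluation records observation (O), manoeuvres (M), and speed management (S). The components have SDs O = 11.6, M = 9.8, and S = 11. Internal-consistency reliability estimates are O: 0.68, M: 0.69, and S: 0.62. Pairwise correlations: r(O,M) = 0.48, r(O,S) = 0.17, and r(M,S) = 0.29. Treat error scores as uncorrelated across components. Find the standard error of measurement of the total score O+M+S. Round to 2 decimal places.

Var(total) = 351.6 + 215.041 = 566.641.
True-score variance = 232.788 + 215.041 = 447.829, so reliability = 0.7903.
Error variance = 566.641 − 447.829 = 118.812; SEM = √118.812 = 10.90.

10.90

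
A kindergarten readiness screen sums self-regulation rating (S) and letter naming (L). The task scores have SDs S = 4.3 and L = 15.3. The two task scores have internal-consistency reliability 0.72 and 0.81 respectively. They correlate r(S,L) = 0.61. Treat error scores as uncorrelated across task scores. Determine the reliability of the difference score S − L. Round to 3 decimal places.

Var(S−L) = 4.3² + 15.3² − 2·4.3·15.3·0.61 = 252.58 − 80.2638 = 172.316.
With uncorrelated errors the cross-covariances are all true-score covariance, so they carry over unchanged; only the diagonal terms shrink to ρᵢσᵢ².
True-score variance = [4.3²·0.72 + 15.3²·0.81] − 80.2638 = 202.926 − 80.2638 = 122.662.
Reliability = 122.662 / 172.316 = 0.712.

0.712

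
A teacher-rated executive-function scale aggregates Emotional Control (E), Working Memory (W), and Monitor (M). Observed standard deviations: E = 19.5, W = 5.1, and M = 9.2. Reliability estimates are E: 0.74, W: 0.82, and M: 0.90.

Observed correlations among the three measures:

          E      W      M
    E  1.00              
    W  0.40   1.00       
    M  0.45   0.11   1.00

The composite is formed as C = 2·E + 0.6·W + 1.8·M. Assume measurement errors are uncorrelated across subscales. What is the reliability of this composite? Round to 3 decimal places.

0.830

Var(C) = 2²·19.5² + 0.6²·5.1² + 1.8²·9.2² + 2·[1.2·19.5·5.1·0.40 + 3.6·19.5·9.2·0.45 + 1.08·5.1·9.2·0.11] = 1804.6 + 687.876 = 2492.47.
With uncorrelated errors the cross-covariances are all true-score covariance, so they carry over unchanged; only the diagonal terms shrink to ρᵢσᵢ².
True-score variance = [2²·19.5²·0.74 + 0.6²·5.1²·0.82 + 1.8²·9.2²·0.90] + 687.876 = 1380.03 + 687.876 = 2067.9.
Reliability = 2067.9 / 2492.47 = 0.830.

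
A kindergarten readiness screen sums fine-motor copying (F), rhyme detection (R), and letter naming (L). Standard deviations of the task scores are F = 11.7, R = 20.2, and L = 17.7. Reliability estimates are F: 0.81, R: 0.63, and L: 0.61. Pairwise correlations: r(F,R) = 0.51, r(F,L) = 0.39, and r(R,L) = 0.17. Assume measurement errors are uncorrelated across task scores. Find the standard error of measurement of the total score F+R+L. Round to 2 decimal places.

Var(total) = 858.22 + 524.161 = 1382.38.
True-score variance = 559.053 + 524.161 = 1083.21, so reliability = 0.7836.
Error variance = 1382.38 − 1083.21 = 299.167; SEM = √299.167 = 17.30.

17.30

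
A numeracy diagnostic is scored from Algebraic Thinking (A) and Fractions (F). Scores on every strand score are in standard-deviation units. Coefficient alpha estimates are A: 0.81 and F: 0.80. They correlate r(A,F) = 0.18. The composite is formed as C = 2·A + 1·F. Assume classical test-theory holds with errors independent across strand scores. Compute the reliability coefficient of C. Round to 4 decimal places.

Var(C) = 2² + 1 + 2·[2·0.18] = 5 + 0.72 = 5.72.
Because errors are independent across components, Cov(Tᵢ,Tⱼ) = Cov(Xᵢ,Xⱼ); the off-diagonal part of the true-score variance is the same as above.
True-score variance = [2²·0.81 + 0.80] + 0.72 = 4.04 + 0.72 = 4.76.
Reliability = 4.76 / 5.72 = 0.8322.

0.8322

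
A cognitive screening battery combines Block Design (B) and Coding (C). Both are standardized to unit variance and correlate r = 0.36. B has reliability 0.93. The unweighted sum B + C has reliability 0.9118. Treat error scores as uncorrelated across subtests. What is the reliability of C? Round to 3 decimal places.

0.830

Var(B+C) = 2 + 2·0.36 = 2.720.
True-score variance = ρ_B + ρ_C + 2·0.36, so 0.9118 = (0.93 + ρ_C + 0.72) / 2.720.
ρ_C = 0.9118·2.720 − 0.93 − 0.72 = 0.830.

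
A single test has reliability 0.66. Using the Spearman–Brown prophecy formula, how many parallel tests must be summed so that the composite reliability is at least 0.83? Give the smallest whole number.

k ≥ ρ*(1−ρ₁)/(ρ₁(1−ρ*)) = 0.83·0.34 / (0.66·0.17) = 2.515.
Smallest integer k = 3.

3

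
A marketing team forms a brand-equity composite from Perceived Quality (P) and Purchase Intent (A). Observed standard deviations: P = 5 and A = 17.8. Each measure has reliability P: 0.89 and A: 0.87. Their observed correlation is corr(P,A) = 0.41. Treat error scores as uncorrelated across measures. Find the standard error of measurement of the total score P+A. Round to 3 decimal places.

6.629

Var(total) = 341.84 + 72.98 = 414.82.
True-score variance = 297.901 + 72.98 = 370.881, so reliability = 0.8941.
Error variance = 414.82 − 370.881 = 43.9392; SEM = √43.9392 = 6.629.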